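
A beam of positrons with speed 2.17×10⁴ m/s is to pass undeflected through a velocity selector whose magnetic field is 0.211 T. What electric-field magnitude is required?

E = 4580 V/m

For straight-line motion qE = qvB, so E = vB.
E = 2.17×10⁴ × 0.211 = 4580 V/m.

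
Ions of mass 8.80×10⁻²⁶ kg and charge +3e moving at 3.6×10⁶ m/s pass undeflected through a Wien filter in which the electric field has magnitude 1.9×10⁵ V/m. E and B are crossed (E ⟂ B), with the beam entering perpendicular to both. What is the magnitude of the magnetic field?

B = 0.053 T

Balance of forces in the selector: qE = qvB ⇒ B = E/v.
B = 1.9×10⁵/3.6×10⁶ = 0.053 T.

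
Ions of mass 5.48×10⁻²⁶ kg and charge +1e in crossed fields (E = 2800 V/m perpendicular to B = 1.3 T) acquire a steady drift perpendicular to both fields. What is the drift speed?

v_d ≈ 2200 m/s

The E×B drift speed is v_d = E/B.
v_d = 2800/1.3 = 2200 m/s.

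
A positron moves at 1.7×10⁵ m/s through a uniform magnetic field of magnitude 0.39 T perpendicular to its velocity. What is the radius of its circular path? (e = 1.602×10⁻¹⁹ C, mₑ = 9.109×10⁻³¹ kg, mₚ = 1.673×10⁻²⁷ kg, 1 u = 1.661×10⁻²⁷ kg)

r ≈ 2.5×10⁻⁶ m

The magnetic force provides the centripetal force: |q|vB = mv²/r.
r = mv/(|q|B) = (9.109×10⁻³¹)(1.7×10⁵)/((1.602×10⁻¹⁹)(0.39)) ≈ 2.5×10⁻⁶ m.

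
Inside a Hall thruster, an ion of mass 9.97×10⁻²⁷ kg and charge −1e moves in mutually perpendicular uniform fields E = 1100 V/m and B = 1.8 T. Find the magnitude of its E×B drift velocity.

v_d ≈ 610 m/s

The E×B drift speed is v_d = E/B.
v_d = 1100/1.8 = 610 m/s.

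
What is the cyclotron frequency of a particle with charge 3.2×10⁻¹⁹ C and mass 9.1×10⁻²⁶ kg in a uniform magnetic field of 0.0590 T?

f = |q|B/(2πm).
f = (3.2×10⁻¹⁹)(0.0590)/(2π·9.1×10⁻²⁶) ≈ 3.30×10⁴ Hz.

f ≈ 3.30×10⁴ Hz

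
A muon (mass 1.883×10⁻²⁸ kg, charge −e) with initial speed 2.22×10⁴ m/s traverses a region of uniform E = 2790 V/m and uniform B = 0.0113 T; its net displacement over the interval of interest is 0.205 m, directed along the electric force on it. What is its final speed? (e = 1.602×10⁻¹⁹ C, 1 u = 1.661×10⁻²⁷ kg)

v_f ≈ 9.87×10⁵ m/s

B does no work; ΔKE = |q|E d.
½mv_f² = ½mv₀² + |q|Ed = ½(1.883×10⁻²⁸)(2.22×10⁴)² + (1.602×10⁻¹⁹)(2790)(0.205) ≈ 4.640×10⁻²⁰ J + 9.163×10⁻¹⁷ J ≈ 9.167×10⁻¹⁷ J.
v_f = √(2·9.167×10⁻¹⁷/1.883×10⁻²⁸) ≈ 9.87×10⁵ m/s.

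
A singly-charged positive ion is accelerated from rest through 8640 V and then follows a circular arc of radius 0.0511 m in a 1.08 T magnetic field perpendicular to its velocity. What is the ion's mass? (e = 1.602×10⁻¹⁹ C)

m ≈ 2.82×10⁻²⁶ kg

Combine |q|V = ½mv² and r = mv/(|q|B): eliminate v to get m = qB²r²/(2V).
m = (1.602×10⁻¹⁹)(1.08)²(0.0511)²/(2·8640) ≈ 2.82×10⁻²⁶ kg.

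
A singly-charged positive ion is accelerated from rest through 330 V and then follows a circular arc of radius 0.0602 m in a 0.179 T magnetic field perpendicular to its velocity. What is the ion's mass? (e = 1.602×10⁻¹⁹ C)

Combine |q|V = ½mv² and r = mv/(|q|B): eliminate v to get m = qB²r²/(2V).
m = (1.602×10⁻¹⁹)(0.179)²(0.0602)²/(2·330) ≈ 2.82×10⁻²⁶ kg.

m ≈ 2.82×10⁻²⁶ kg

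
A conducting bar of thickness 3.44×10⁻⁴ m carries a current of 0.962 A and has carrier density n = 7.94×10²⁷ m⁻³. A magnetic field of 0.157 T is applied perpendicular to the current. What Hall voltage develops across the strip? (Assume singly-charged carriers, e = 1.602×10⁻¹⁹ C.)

V_H ≈ 3.45×10⁻⁷ V

V_H = IB/(n e t).
V_H = (0.962)(0.157)/((7.94×10²⁷)(1.602×10⁻¹⁹)(3.44×10⁻⁴)) ≈ 3.45×10⁻⁷ V.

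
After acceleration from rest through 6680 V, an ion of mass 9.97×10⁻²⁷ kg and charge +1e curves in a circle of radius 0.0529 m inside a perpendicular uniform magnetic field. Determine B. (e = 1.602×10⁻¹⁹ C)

v = √(2|q|V/m) = √(2·1.602×10⁻¹⁹·6680/9.97×10⁻²⁷) ≈ 4.633×10⁵ m/s.
B = mv/(|q|r) = (9.97×10⁻²⁷)(4.633×10⁵)/((1.602×10⁻¹⁹)(0.0529)) ≈ 0.545 T.

B ≈ 0.545 T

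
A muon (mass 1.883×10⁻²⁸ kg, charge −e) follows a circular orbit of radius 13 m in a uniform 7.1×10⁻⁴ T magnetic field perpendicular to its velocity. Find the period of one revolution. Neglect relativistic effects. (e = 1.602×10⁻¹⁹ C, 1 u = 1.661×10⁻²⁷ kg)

T ≈ 1.0×10⁻⁵ s

The cyclotron period depends only on m, q, B: T = 2πm/(|q|B).
T = 2π(1.883×10⁻²⁸)/((1.602×10⁻¹⁹)(7.1×10⁻⁴)) ≈ 1.0×10⁻⁵ s.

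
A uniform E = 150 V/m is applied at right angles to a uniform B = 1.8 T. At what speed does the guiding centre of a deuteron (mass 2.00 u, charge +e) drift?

In crossed fields the guiding centre drifts at v_d = |E×B|/B² = E/B, independent of charge and mass.
v_d = 150/1.8 = 83 m/s.

v_d ≈ 83 m/s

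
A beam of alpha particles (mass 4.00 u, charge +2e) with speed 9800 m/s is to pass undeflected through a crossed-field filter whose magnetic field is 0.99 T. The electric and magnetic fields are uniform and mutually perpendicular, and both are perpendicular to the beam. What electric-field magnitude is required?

For straight-line motion qE = qvB, so E = vB.
E = 9800 × 0.99 = 9700 V/m.

E = 9700 V/m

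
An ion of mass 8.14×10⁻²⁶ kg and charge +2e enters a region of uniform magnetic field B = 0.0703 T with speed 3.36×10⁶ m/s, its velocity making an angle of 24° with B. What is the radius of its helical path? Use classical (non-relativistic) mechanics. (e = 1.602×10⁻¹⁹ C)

r ≈ 4.94 m

v⊥ = v sinθ = 3.36×10⁶·sin24° ≈ 1.367×10⁶ m/s.
r = m v⊥/(|q|B) = (8.14×10⁻²⁶)(1.367×10⁶)/((3.204×10⁻¹⁹)(0.0703)) ≈ 4.94 m.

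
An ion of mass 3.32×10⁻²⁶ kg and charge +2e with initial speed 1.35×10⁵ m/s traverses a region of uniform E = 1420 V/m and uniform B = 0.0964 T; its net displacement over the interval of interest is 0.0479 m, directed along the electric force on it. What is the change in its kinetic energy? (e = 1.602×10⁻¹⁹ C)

ΔKE ≈ 2.18×10⁻¹⁷ J

The magnetic force is always ⟂ v and does no work; only the electric force changes KE.
ΔKE = F_E · d = |q|E d = (3.204×10⁻¹⁹)(1420)(0.0479) ≈ 2.18×10⁻¹⁷ J.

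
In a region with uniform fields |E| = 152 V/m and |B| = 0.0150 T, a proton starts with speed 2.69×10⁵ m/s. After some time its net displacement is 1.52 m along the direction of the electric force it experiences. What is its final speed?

v_f ≈ 3.41×10⁵ m/s

B does no work; ΔKE = |q|E d.
½mv_f² = ½mv₀² + |q|Ed = ½(1.673×10⁻²⁷)(2.69×10⁵)² + (1.602×10⁻¹⁹)(152)(1.52) ≈ 6.053×10⁻¹⁷ J + 3.701×10⁻¹⁷ J ≈ 9.754×10⁻¹⁷ J.
v_f = √(2·9.754×10⁻¹⁷/1.673×10⁻²⁷) ≈ 3.41×10⁵ m/s.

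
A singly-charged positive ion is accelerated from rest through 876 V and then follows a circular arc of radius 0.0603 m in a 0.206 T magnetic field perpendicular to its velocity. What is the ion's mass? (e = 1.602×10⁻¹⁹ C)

m ≈ 1.41×10⁻²⁶ kg

Combine |q|V = ½mv² and r = mv/(|q|B): eliminate v to get m = qB²r²/(2V).
m = (1.602×10⁻¹⁹)(0.206)²(0.0603)²/(2·876) ≈ 1.41×10⁻²⁶ kg.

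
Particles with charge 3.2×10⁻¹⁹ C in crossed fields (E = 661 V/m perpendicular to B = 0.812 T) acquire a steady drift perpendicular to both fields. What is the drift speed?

The steady drift has the magnetic force balancing the electric force, so v_d = E/B.
v_d = 661/0.812 = 814 m/s.

v_d ≈ 814 m/s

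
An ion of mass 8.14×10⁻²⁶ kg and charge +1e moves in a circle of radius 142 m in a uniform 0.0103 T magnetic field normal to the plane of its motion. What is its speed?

From |q|vB = mv²/r, v = |q|Br/m.
v = (1.602×10⁻¹⁹)(0.0103)(142)/8.14×10⁻²⁶ ≈ 2.88×10⁶ m/s.

v ≈ 2.88×10⁶ m/s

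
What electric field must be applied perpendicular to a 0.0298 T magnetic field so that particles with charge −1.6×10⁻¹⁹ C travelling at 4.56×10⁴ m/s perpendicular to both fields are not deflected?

E = 1360 V/m

For straight-line motion qE = qvB, so E = vB.
E = 4.56×10⁴ × 0.0298 = 1360 V/m.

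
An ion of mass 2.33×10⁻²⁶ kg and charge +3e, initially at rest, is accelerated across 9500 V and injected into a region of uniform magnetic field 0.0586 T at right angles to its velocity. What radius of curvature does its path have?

r ≈ 0.518 m

Acceleration: |q|V = ½mv² ⇒ v = √(2|q|V/m) = √(2·4.806×10⁻¹⁹·9500/2.33×10⁻²⁶) ≈ 6.260×10⁵ m/s.
In the field: r = mv/(|q|B) = (2.33×10⁻²⁶)(6.260×10⁵)/((4.806×10⁻¹⁹)(0.0586)) ≈ 0.518 m.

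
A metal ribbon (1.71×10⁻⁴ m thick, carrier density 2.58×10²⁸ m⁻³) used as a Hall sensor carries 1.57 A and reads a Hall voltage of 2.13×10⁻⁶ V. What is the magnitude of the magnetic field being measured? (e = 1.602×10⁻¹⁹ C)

From V_H = IB/(n e t), B = V_H n e t / I.
B = (2.13×10⁻⁶)(2.58×10²⁸)(1.602×10⁻¹⁹)(1.71×10⁻⁴)/1.57 ≈ 0.959 T.

B ≈ 0.959 T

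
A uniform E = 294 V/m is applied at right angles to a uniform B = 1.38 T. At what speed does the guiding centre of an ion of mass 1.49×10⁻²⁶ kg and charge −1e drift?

The steady drift has the magnetic force balancing the electric force, so v_d = E/B.
v_d = 294/1.38 = 213 m/s.

v_d ≈ 213 m/s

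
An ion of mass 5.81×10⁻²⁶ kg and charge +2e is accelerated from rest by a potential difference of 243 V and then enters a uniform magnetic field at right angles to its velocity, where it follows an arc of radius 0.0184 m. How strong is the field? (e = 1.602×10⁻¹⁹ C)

B ≈ 0.510 T

v = √(2|q|V/m) = √(2·3.204×10⁻¹⁹·243/5.81×10⁻²⁶) ≈ 5.177×10⁴ m/s.
B = mv/(|q|r) = (5.81×10⁻²⁶)(5.177×10⁴)/((3.204×10⁻¹⁹)(0.0184)) ≈ 0.510 T.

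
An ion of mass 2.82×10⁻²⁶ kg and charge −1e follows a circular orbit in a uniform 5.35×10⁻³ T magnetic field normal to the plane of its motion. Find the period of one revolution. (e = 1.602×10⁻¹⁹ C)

The cyclotron period depends only on m, q, B: T = 2πm/(|q|B).
T = 2π(2.82×10⁻²⁶)/((1.602×10⁻¹⁹)(5.35×10⁻³)) ≈ 2.07×10⁻⁴ s.

T ≈ 2.07×10⁻⁴ s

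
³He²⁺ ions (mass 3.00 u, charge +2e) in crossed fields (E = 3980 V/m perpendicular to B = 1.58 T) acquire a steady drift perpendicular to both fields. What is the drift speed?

The steady drift has the magnetic force balancing the electric force, so v_d = E/B.
v_d = 3980/1.58 = 2520 m/s.

v_d ≈ 2520 m/s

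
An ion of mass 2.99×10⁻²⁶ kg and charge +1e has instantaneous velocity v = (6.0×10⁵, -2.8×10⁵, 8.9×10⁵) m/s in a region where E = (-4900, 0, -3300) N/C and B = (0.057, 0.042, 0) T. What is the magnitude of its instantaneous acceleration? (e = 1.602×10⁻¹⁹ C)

|a| ≈ 4.08×10¹¹ m/s²

v×B = (-3.74×10⁴, 5.07×10⁴, 4.12×10⁴) N/C.
E + v×B = (-4.23×10⁴, 5.07×10⁴, 3.79×10⁴) N/C.
F = q(E + v×B) = (1.602×10⁻¹⁹ C)·(-4.23×10⁴, 5.07×10⁴, 3.79×10⁴) = (-6.77×10⁻¹⁵, 8.13×10⁻¹⁵, 6.07×10⁻¹⁵) N.
|a| = |F|/m = 1.219×10⁻¹⁴/2.99×10⁻²⁶ ≈ 4.08×10¹¹ m/s².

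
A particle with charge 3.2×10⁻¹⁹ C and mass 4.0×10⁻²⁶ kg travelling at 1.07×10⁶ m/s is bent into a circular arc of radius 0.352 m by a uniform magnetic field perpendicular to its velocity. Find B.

From |q|vB = mv²/r, B = mv/(|q|r).
B = (4.0×10⁻²⁶)(1.07×10⁶)/((3.2×10⁻¹⁹)(0.352)) ≈ 0.380 T.

B ≈ 0.380 T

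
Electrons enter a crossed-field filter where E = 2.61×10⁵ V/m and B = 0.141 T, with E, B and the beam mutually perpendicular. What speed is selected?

Straight-line motion ⇒ electric and magnetic forces cancel, so E = vB.
v = E/B = 2.61×10⁵/0.141 = 1.85×10⁶ m/s.

v = 1.85×10⁶ m/s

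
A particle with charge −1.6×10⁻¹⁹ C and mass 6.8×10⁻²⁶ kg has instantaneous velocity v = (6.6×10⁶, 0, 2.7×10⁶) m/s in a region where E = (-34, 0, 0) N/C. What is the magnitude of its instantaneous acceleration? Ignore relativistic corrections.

|a| ≈ 8.00×10⁷ m/s²

Only an electric field acts, so F = qE = (−1.6×10⁻¹⁹ C)·(-34.0, 0, 0) = (5.44×10⁻¹⁸, 0, 0) N.
|a| = |F|/m = 5.440×10⁻¹⁸/6.8×10⁻²⁶ ≈ 8.00×10⁷ m/s².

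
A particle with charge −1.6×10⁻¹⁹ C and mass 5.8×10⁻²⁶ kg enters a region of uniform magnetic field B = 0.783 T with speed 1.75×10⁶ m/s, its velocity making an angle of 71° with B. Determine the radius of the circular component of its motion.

r ≈ 0.766 m

v⊥ = v sinθ = 1.75×10⁶·sin71° ≈ 1.655×10⁶ m/s.
r = m v⊥/(|q|B) = (5.8×10⁻²⁶)(1.655×10⁶)/((1.6×10⁻¹⁹)(0.783)) ≈ 0.766 m.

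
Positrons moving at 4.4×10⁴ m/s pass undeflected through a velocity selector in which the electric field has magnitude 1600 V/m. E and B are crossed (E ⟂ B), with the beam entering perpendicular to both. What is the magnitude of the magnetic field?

Balance of forces in the selector: qE = qvB ⇒ B = E/v.
B = 1600/4.4×10⁴ = 0.036 T.

B = 0.036 T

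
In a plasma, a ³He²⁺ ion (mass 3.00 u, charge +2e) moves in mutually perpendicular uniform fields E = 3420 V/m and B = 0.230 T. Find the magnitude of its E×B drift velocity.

v_d ≈ 1.49×10⁴ m/s

In crossed fields the guiding centre drifts at v_d = |E×B|/B² = E/B, independent of charge and mass.
v_d = 3420/0.230 = 1.49×10⁴ m/s.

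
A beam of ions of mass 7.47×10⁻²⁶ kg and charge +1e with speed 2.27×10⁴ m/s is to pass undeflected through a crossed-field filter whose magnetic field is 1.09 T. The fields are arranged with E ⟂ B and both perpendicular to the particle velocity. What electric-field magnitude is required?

E = 2.47×10⁴ V/m

For straight-line motion qE = qvB, so E = vB.
E = 2.27×10⁴ × 1.09 = 2.47×10⁴ V/m.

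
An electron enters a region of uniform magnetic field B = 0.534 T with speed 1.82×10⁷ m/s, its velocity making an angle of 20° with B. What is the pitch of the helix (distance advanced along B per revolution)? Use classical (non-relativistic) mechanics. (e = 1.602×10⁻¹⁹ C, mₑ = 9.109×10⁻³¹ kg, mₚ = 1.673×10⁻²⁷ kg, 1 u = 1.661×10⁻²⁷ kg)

v∥ = v cosθ = 1.82×10⁷·cos20° ≈ 1.710×10⁷ m/s.
T = 2πm/(|q|B) = 2π(9.109×10⁻³¹)/((1.602×10⁻¹⁹)(0.534)) ≈ 6.690×10⁻¹¹ s.
pitch = v∥ T = (1.710×10⁷)(6.690×10⁻¹¹) ≈ 1.14×10⁻³ m.

p ≈ 1.14×10⁻³ m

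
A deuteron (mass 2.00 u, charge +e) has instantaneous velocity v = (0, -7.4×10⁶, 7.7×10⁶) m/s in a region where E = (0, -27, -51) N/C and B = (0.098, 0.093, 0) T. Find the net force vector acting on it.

v×B = (-7.16×10⁵, 7.55×10⁵, 7.25×10⁵) N/C.
E + v×B = (-7.16×10⁵, 7.55×10⁵, 7.25×10⁵) N/C.
F = q(E + v×B) = (1.602×10⁻¹⁹ C)·(-7.16×10⁵, 7.55×10⁵, 7.25×10⁵) = (-1.15×10⁻¹³, 1.21×10⁻¹³, 1.16×10⁻¹³) N.

F ≈ (-1.15×10⁻¹³, 1.21×10⁻¹³, 1.16×10⁻¹³) N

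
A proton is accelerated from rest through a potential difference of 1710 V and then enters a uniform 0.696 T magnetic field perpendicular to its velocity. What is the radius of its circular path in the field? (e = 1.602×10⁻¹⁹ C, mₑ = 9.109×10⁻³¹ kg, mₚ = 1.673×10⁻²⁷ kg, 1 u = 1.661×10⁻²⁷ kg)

Acceleration: |q|V = ½mv² ⇒ v = √(2|q|V/m) = √(2·1.602×10⁻¹⁹·1710/1.673×10⁻²⁷) ≈ 5.723×10⁵ m/s.
In the field: r = mv/(|q|B) = (1.673×10⁻²⁷)(5.723×10⁵)/((1.602×10⁻¹⁹)(0.696)) ≈ 8.59×10⁻³ m.

r ≈ 8.59×10⁻³ m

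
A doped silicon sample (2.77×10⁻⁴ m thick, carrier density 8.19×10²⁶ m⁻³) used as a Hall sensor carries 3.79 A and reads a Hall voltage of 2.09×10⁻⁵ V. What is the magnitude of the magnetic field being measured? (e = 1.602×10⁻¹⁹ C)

From V_H = IB/(n e t), B = V_H n e t / I.
B = (2.09×10⁻⁵)(8.19×10²⁶)(1.602×10⁻¹⁹)(2.77×10⁻⁴)/3.79 ≈ 0.200 T.

B ≈ 0.200 T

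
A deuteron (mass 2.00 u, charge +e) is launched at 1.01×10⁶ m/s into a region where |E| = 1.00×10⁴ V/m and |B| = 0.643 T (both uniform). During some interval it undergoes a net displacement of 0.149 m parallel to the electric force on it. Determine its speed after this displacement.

v_f ≈ 1.08×10⁶ m/s

B does no work; ΔKE = |q|E d.
½mv_f² = ½mv₀² + |q|Ed = ½(3.322×10⁻²⁷)(1.01×10⁶)² + (1.602×10⁻¹⁹)(1.00×10⁴)(0.149) ≈ 1.694×10⁻¹⁵ J + 2.387×10⁻¹⁶ J ≈ 1.933×10⁻¹⁵ J.
v_f = √(2·1.933×10⁻¹⁵/3.322×10⁻²⁷) ≈ 1.08×10⁶ m/s.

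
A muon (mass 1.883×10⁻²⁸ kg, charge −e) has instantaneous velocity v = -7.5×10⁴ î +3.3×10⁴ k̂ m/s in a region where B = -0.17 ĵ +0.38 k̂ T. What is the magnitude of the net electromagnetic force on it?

|F| ≈ 5.08×10⁻¹⁵ N

v×B = (5610, 2.85×10⁴, 1.28×10⁴) N/C.
F = q v×B = (−1.602×10⁻¹⁹ C)·(5610, 2.85×10⁴, 1.28×10⁴) = (-8.99×10⁻¹⁶, -4.57×10⁻¹⁵, -2.04×10⁻¹⁵) N.
|F| = 5.08×10⁻¹⁵ N.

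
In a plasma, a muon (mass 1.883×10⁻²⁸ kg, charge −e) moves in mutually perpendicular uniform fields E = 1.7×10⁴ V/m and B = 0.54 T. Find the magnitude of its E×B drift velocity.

v_d ≈ 3.1×10⁴ m/s

The steady drift has the magnetic force balancing the electric force, so v_d = E/B.
v_d = 1.7×10⁴/0.54 = 3.1×10⁴ m/s.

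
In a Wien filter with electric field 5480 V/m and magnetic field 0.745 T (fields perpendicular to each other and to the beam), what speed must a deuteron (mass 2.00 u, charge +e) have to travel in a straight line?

v = 7360 m/s

Straight-line motion ⇒ electric and magnetic forces cancel, so E = vB.
v = E/B = 5480/0.745 = 7360 m/s.
The result is independent of the particle's charge and mass.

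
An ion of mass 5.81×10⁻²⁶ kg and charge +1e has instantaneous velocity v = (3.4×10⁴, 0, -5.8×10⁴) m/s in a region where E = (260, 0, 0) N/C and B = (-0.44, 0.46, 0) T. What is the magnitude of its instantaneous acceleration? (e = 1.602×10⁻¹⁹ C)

|a| ≈ 1.11×10¹¹ m/s²

v×B = (2.67×10⁴, 2.55×10⁴, 1.56×10⁴) N/C.
E + v×B = (2.69×10⁴, 2.55×10⁴, 1.56×10⁴) N/C.
F = q(E + v×B) = (1.602×10⁻¹⁹ C)·(2.69×10⁴, 2.55×10⁴, 1.56×10⁴) = (4.32×10⁻¹⁵, 4.09×10⁻¹⁵, 2.51×10⁻¹⁵) N.
|a| = |F|/m = 6.451×10⁻¹⁵/5.81×10⁻²⁶ ≈ 1.11×10¹¹ m/s².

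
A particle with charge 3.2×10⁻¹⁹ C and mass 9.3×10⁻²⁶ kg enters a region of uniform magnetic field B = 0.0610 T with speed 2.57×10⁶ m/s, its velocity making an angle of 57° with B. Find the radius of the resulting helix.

r ≈ 10.3 m

v⊥ = v sinθ = 2.57×10⁶·sin57° ≈ 2.155×10⁶ m/s.
r = m v⊥/(|q|B) = (9.3×10⁻²⁶)(2.155×10⁶)/((3.2×10⁻¹⁹)(0.0610)) ≈ 10.3 m.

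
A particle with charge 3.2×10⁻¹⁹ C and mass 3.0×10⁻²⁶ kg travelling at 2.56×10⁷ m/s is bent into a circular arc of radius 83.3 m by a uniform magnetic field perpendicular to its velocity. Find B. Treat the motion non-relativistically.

B ≈ 0.0288 T

From |q|vB = mv²/r, B = mv/(|q|r).
B = (3.0×10⁻²⁶)(2.56×10⁷)/((3.2×10⁻¹⁹)(83.3)) ≈ 0.0288 T.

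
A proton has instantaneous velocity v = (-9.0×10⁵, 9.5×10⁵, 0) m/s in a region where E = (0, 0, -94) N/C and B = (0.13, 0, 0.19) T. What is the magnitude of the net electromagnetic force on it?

|F| ≈ 4.45×10⁻¹⁴ N

v×B = (1.80×10⁵, 1.71×10⁵, -1.24×10⁵) N/C.
E + v×B = (1.80×10⁵, 1.71×10⁵, -1.24×10⁵) N/C.
F = q(E + v×B) = (1.602×10⁻¹⁹ C)·(1.80×10⁵, 1.71×10⁵, -1.24×10⁵) = (2.89×10⁻¹⁴, 2.74×10⁻¹⁴, -1.98×10⁻¹⁴) N.
|F| = 4.45×10⁻¹⁴ N.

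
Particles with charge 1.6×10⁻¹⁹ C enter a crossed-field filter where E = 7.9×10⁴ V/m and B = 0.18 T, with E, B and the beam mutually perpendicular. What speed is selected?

v = 4.4×10⁵ m/s

For undeflected motion the electric and magnetic forces balance: qE = qvB.
v = E/B = 7.9×10⁴/0.18 = 4.4×10⁵ m/s.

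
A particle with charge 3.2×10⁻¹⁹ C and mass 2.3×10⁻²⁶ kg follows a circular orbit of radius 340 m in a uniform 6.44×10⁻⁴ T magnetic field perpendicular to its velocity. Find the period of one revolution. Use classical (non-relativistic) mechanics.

T ≈ 7.01×10⁻⁴ s

The cyclotron period depends only on m, q, B: T = 2πm/(|q|B).
T = 2π(2.3×10⁻²⁶)/((3.2×10⁻¹⁹)(6.44×10⁻⁴)) ≈ 7.01×10⁻⁴ s.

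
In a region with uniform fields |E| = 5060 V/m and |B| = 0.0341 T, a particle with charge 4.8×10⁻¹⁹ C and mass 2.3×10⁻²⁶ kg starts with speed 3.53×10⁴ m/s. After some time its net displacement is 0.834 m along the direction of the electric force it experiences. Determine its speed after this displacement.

v_f ≈ 4.21×10⁵ m/s

B does no work; ΔKE = |q|E d.
½mv_f² = ½mv₀² + |q|Ed = ½(2.3×10⁻²⁶)(3.53×10⁴)² + (4.8×10⁻¹⁹)(5060)(0.834) ≈ 1.433×10⁻¹⁷ J + 2.026×10⁻¹⁵ J ≈ 2.040×10⁻¹⁵ J.
v_f = √(2·2.040×10⁻¹⁵/2.3×10⁻²⁶) ≈ 4.21×10⁵ m/s.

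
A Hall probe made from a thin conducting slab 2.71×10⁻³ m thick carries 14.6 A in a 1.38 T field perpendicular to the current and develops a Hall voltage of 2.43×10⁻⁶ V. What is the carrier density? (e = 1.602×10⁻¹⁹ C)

From V_H = IB/(n e t), n = IB/(V_H e t).
n = (14.6)(1.38)/((2.43×10⁻⁶)(1.602×10⁻¹⁹)(2.71×10⁻³)) ≈ 1.91×10²⁸ m⁻³.

n ≈ 1.91×10²⁸ m⁻³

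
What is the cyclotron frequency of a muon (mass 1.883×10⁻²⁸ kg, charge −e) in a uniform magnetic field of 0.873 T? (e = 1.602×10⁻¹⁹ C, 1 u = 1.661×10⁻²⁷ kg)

f ≈ 1.18×10⁸ Hz

f = |q|B/(2πm).
f = (1.602×10⁻¹⁹)(0.873)/(2π·1.883×10⁻²⁸) ≈ 1.18×10⁸ Hz.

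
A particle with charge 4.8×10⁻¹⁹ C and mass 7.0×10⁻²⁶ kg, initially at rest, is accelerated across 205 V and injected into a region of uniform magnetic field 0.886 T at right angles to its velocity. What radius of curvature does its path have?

r ≈ 8.73×10⁻³ m

Acceleration: |q|V = ½mv² ⇒ v = √(2|q|V/m) = √(2·4.8×10⁻¹⁹·205/7.0×10⁻²⁶) ≈ 5.302×10⁴ m/s.
In the field: r = mv/(|q|B) = (7.0×10⁻²⁶)(5.302×10⁴)/((4.8×10⁻¹⁹)(0.886)) ≈ 8.73×10⁻³ m.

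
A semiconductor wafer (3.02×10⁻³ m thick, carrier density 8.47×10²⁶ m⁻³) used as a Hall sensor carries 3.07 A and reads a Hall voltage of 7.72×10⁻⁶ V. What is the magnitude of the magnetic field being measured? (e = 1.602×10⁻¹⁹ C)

From V_H = IB/(n e t), B = V_H n e t / I.
B = (7.72×10⁻⁶)(8.47×10²⁶)(1.602×10⁻¹⁹)(3.02×10⁻³)/3.07 ≈ 1.03 T.

B ≈ 1.03 T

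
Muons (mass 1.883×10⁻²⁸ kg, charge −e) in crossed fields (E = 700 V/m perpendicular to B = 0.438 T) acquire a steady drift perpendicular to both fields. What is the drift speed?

v_d ≈ 1600 m/s

In crossed fields the guiding centre drifts at v_d = |E×B|/B² = E/B, independent of charge and mass.
v_d = 700/0.438 = 1600 m/s.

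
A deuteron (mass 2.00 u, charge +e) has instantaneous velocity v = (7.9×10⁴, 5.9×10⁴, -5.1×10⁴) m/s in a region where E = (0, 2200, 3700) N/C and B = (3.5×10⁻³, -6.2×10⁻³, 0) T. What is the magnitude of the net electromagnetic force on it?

|F| ≈ 5.82×10⁻¹⁶ N

v×B = (-316, -178, -696) N/C.
E + v×B = (-316, 2020, 3000) N/C.
F = q(E + v×B) = (1.602×10⁻¹⁹ C)·(-316, 2020, 3000) = (-5.07×10⁻¹⁷, 3.24×10⁻¹⁶, 4.81×10⁻¹⁶) N.
|F| = 5.82×10⁻¹⁶ N.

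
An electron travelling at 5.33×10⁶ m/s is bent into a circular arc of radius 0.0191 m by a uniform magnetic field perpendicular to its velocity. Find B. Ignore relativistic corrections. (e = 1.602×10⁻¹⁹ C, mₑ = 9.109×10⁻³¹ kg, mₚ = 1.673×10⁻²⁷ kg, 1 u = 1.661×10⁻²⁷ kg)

B ≈ 1.59×10⁻³ T

From |q|vB = mv²/r, B = mv/(|q|r).
B = (9.109×10⁻³¹)(5.33×10⁶)/((1.602×10⁻¹⁹)(0.0191)) ≈ 1.59×10⁻³ T.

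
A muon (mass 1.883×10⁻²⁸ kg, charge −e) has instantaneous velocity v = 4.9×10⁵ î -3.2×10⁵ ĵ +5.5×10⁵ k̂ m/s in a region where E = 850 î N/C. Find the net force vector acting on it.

Only an electric field acts, so F = qE = (−1.602×10⁻¹⁹ C)·(850, 0, 0) = (-1.36×10⁻¹⁶, 0, 0) N.

F ≈ (-1.36×10⁻¹⁶, 0, 0) N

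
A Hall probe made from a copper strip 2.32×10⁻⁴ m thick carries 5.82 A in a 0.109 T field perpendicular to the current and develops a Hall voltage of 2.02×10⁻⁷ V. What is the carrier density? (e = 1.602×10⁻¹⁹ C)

From V_H = IB/(n e t), n = IB/(V_H e t).
n = (5.82)(0.109)/((2.02×10⁻⁷)(1.602×10⁻¹⁹)(2.32×10⁻⁴)) ≈ 8.45×10²⁸ m⁻³.

n ≈ 8.45×10²⁸ m⁻³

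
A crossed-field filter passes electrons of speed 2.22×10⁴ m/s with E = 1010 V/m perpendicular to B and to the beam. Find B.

Balance of forces in the selector: qE = qvB ⇒ B = E/v.
B = 1010/2.22×10⁴ = 0.0455 T.

B = 0.0455 T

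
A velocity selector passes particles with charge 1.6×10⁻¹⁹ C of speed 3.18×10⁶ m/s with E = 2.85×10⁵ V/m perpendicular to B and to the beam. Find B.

B = 0.0896 T

Balance of forces in the selector: qE = qvB ⇒ B = E/v.
B = 2.85×10⁵/3.18×10⁶ = 0.0896 T.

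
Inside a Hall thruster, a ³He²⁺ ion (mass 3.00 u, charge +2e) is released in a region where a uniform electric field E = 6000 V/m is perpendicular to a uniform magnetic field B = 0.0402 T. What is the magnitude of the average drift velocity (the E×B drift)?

v_d ≈ 1.49×10⁵ m/s

The steady drift has the magnetic force balancing the electric force, so v_d = E/B.
v_d = 6000/0.0402 = 1.49×10⁵ m/s.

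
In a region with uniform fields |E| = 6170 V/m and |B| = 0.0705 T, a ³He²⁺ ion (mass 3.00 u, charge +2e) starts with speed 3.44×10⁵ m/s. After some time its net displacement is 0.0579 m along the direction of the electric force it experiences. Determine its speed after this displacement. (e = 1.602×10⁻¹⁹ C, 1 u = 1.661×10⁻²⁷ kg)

v_f ≈ 4.05×10⁵ m/s

B does no work; ΔKE = |q|E d.
½mv_f² = ½mv₀² + |q|Ed = ½(4.983×10⁻²⁷)(3.44×10⁵)² + (3.204×10⁻¹⁹)(6170)(0.0579) ≈ 2.948×10⁻¹⁶ J + 1.145×10⁻¹⁶ J ≈ 4.093×10⁻¹⁶ J.
v_f = √(2·4.093×10⁻¹⁶/4.983×10⁻²⁷) ≈ 4.05×10⁵ m/s.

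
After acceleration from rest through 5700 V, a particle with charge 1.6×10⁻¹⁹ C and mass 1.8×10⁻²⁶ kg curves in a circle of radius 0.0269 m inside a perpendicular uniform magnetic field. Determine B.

B ≈ 1.33 T

v = √(2|q|V/m) = √(2·1.6×10⁻¹⁹·5700/1.8×10⁻²⁶) ≈ 3.183×10⁵ m/s.
B = mv/(|q|r) = (1.8×10⁻²⁶)(3.183×10⁵)/((1.6×10⁻¹⁹)(0.0269)) ≈ 1.33 T.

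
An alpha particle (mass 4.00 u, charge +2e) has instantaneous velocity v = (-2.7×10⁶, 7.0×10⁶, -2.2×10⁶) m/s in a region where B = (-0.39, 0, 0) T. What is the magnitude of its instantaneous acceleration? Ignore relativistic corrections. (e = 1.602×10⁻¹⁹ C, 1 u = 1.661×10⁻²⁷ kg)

|a| ≈ 1.38×10¹⁴ m/s²

v×B = (0, 8.58×10⁵, 2.73×10⁶) N/C.
F = q v×B = (3.204×10⁻¹⁹ C)·(0, 8.58×10⁵, 2.73×10⁶) = (0, 2.75×10⁻¹³, 8.75×10⁻¹³) N.
|a| = |F|/m = 9.169×10⁻¹³/6.644×10⁻²⁷ ≈ 1.38×10¹⁴ m/s².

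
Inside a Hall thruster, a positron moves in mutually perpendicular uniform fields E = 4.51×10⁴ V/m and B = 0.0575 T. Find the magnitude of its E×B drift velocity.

v_d ≈ 7.84×10⁵ m/s

The E×B drift speed is v_d = E/B.
v_d = 4.51×10⁴/0.0575 = 7.84×10⁵ m/s.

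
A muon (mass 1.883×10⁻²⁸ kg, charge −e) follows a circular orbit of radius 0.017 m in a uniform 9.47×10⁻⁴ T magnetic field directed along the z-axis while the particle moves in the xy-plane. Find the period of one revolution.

T ≈ 7.80×10⁻⁶ s

The cyclotron period depends only on m, q, B: T = 2πm/(|q|B).
T = 2π(1.883×10⁻²⁸)/((1.602×10⁻¹⁹)(9.47×10⁻⁴)) ≈ 7.80×10⁻⁶ s.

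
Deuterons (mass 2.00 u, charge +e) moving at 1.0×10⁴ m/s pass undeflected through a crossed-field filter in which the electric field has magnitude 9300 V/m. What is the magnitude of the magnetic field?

Balance of forces in the selector: qE = qvB ⇒ B = E/v.
B = 9300/1.0×10⁴ = 0.93 T.

B = 0.93 T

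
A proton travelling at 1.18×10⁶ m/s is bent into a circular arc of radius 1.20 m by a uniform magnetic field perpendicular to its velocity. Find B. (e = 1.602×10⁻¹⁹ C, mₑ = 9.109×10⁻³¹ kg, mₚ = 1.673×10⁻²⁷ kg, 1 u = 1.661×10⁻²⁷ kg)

B ≈ 0.0103 T

From |q|vB = mv²/r, B = mv/(|q|r).
B = (1.673×10⁻²⁷)(1.18×10⁶)/((1.602×10⁻¹⁹)(1.20)) ≈ 0.0103 T.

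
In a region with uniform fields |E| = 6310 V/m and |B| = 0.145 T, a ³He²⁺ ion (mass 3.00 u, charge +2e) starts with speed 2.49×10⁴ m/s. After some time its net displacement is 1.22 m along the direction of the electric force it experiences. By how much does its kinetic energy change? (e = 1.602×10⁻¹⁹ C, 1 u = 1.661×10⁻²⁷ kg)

ΔKE ≈ 2.47×10⁻¹⁵ J

The magnetic force is always ⟂ v and does no work; only the electric force changes KE.
ΔKE = F_E · d = |q|E d = (3.204×10⁻¹⁹)(6310)(1.22) ≈ 2.47×10⁻¹⁵ J.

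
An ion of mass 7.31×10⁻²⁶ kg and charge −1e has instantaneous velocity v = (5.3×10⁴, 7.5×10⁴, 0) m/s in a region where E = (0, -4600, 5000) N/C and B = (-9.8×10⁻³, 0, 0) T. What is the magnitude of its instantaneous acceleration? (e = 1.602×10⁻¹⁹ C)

v×B = (0, 0, 735) N/C.
E + v×B = (0, -4600, 5740) N/C.
F = q(E + v×B) = (−1.602×10⁻¹⁹ C)·(0, -4600, 5740) = (0, 7.37×10⁻¹⁶, -9.19×10⁻¹⁶) N.
|a| = |F|/m = 1.178×10⁻¹⁵/7.31×10⁻²⁶ ≈ 1.61×10¹⁰ m/s².

|a| ≈ 1.61×10¹⁰ m/s²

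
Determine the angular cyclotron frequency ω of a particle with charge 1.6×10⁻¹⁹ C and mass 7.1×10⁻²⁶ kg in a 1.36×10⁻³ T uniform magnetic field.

ω ≈ 3060 rad/s

ω = |q|B/m.
ω = (1.6×10⁻¹⁹)(1.36×10⁻³)/7.1×10⁻²⁶ ≈ 3060 rad/s.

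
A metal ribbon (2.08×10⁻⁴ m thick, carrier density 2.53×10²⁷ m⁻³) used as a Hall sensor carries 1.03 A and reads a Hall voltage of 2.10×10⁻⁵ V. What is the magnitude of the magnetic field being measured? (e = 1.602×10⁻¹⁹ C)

From V_H = IB/(n e t), B = V_H n e t / I.
B = (2.10×10⁻⁵)(2.53×10²⁷)(1.602×10⁻¹⁹)(2.08×10⁻⁴)/1.03 ≈ 1.72 T.

B ≈ 1.72 T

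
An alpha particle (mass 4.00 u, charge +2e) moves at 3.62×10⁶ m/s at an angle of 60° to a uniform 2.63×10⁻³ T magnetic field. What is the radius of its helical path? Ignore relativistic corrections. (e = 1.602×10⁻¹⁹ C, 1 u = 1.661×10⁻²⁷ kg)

r ≈ 24.7 m

v⊥ = v sinθ = 3.62×10⁶·sin60° ≈ 3.135×10⁶ m/s.
r = m v⊥/(|q|B) = (6.644×10⁻²⁷)(3.135×10⁶)/((3.204×10⁻¹⁹)(2.63×10⁻³)) ≈ 24.7 m.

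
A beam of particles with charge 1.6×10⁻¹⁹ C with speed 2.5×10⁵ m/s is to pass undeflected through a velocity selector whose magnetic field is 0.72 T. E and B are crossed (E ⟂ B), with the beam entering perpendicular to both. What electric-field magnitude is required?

E = 1.8×10⁵ V/m

For straight-line motion qE = qvB, so E = vB.
E = 2.5×10⁵ × 0.72 = 1.8×10⁵ V/m.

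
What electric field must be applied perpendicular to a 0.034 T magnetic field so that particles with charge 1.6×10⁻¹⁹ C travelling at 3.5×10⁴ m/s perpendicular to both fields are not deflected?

E = 1200 V/m

For straight-line motion qE = qvB, so E = vB.
E = 3.5×10⁴ × 0.034 = 1200 V/m.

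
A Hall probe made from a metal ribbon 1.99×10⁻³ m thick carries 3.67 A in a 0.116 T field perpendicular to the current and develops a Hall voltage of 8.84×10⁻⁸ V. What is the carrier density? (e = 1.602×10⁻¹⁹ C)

From V_H = IB/(n e t), n = IB/(V_H e t).
n = (3.67)(0.116)/((8.84×10⁻⁸)(1.602×10⁻¹⁹)(1.99×10⁻³)) ≈ 1.51×10²⁸ m⁻³.

n ≈ 1.51×10²⁸ m⁻³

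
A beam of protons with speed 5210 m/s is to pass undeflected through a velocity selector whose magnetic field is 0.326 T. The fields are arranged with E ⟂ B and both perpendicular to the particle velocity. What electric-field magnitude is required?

E = 1700 V/m

For straight-line motion qE = qvB, so E = vB.
E = 5210 × 0.326 = 1700 V/m.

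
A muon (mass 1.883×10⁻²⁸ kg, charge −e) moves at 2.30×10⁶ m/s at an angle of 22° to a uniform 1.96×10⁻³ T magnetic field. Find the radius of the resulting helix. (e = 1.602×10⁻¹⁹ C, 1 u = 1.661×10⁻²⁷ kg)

v⊥ = v sinθ = 2.30×10⁶·sin22° ≈ 8.616×10⁵ m/s.
r = m v⊥/(|q|B) = (1.883×10⁻²⁸)(8.616×10⁵)/((1.602×10⁻¹⁹)(1.96×10⁻³)) ≈ 0.517 m.

r ≈ 0.517 m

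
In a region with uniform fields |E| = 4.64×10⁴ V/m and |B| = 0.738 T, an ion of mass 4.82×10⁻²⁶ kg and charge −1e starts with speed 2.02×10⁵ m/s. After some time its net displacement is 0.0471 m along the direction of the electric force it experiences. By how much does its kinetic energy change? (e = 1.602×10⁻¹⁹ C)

ΔKE ≈ 3.50×10⁻¹⁶ J

The magnetic force is always ⟂ v and does no work; only the electric force changes KE.
ΔKE = F_E · d = |q|E d = (1.602×10⁻¹⁹)(4.64×10⁴)(0.0471) ≈ 3.50×10⁻¹⁶ J.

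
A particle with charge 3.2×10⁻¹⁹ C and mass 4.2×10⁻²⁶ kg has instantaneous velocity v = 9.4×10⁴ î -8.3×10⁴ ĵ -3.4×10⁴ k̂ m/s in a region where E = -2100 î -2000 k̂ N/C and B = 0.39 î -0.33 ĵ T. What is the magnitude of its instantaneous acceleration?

v×B = (-1.12×10⁴, -1.33×10⁴, 1350) N/C.
E + v×B = (-1.33×10⁴, -1.33×10⁴, -650) N/C.
F = q(E + v×B) = (3.2×10⁻¹⁹ C)·(-1.33×10⁴, -1.33×10⁴, -650) = (-4.26×10⁻¹⁵, -4.24×10⁻¹⁵, -2.08×10⁻¹⁶) N.
|a| = |F|/m = 6.018×10⁻¹⁵/4.2×10⁻²⁶ ≈ 1.43×10¹¹ m/s².

|a| ≈ 1.43×10¹¹ m/s²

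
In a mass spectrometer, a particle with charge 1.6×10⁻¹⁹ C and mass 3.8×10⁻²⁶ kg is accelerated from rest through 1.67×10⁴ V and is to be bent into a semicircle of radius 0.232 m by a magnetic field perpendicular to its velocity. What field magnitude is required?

B ≈ 0.384 T

v = √(2|q|V/m) = √(2·1.6×10⁻¹⁹·1.67×10⁴/3.8×10⁻²⁶) ≈ 3.750×10⁵ m/s.
B = mv/(|q|r) = (3.8×10⁻²⁶)(3.750×10⁵)/((1.6×10⁻¹⁹)(0.232)) ≈ 0.384 T.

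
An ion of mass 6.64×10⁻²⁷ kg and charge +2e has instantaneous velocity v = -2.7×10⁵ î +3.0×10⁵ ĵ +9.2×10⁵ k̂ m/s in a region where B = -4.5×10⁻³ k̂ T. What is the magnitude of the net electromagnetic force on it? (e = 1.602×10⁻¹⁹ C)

v×B = (-1350, -1220, 0) N/C.
F = q v×B = (3.204×10⁻¹⁹ C)·(-1350, -1220, 0) = (-4.33×10⁻¹⁶, -3.89×10⁻¹⁶, 0) N.
|F| = 5.82×10⁻¹⁶ N.

|F| ≈ 5.82×10⁻¹⁶ N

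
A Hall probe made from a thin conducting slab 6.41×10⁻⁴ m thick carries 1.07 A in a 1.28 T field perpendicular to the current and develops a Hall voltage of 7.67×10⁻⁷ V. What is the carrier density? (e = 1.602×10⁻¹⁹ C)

From V_H = IB/(n e t), n = IB/(V_H e t).
n = (1.07)(1.28)/((7.67×10⁻⁷)(1.602×10⁻¹⁹)(6.41×10⁻⁴)) ≈ 1.74×10²⁸ m⁻³.

n ≈ 1.74×10²⁸ m⁻³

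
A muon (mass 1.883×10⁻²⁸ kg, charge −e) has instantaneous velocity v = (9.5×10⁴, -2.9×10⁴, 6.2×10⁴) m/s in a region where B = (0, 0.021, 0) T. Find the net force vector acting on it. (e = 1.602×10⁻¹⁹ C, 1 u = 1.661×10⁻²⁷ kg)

v×B = (-1300, 0, 2000) N/C.
F = q v×B = (−1.602×10⁻¹⁹ C)·(-1300, 0, 2000) = (2.09×10⁻¹⁶, 0, -3.20×10⁻¹⁶) N.

F ≈ (2.09×10⁻¹⁶, 0, -3.20×10⁻¹⁶) N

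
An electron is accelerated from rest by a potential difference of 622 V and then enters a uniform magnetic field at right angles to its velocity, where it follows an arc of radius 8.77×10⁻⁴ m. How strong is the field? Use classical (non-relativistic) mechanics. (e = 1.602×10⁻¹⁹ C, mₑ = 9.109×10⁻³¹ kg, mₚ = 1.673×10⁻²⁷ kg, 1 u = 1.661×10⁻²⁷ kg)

B ≈ 0.0959 T

v = √(2|q|V/m) = √(2·1.602×10⁻¹⁹·622/9.109×10⁻³¹) ≈ 1.479×10⁷ m/s.
B = mv/(|q|r) = (9.109×10⁻³¹)(1.479×10⁷)/((1.602×10⁻¹⁹)(8.77×10⁻⁴)) ≈ 0.0959 T.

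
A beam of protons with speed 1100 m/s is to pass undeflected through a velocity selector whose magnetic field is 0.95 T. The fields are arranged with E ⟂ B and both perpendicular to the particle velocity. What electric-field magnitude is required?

E = 1000 V/m

For straight-line motion qE = qvB, so E = vB.
E = 1100 × 0.95 = 1000 V/m.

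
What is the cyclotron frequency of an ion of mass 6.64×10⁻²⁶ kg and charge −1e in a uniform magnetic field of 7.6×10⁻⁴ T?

f = |q|B/(2πm).
f = (1.602×10⁻¹⁹)(7.6×10⁻⁴)/(2π·6.64×10⁻²⁶) ≈ 290 Hz.

f ≈ 290 Hz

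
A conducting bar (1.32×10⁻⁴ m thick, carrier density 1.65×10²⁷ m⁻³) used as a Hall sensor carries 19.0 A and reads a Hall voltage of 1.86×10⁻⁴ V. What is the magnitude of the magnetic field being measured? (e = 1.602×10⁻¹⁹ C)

B ≈ 0.342 T

From V_H = IB/(n e t), B = V_H n e t / I.
B = (1.86×10⁻⁴)(1.65×10²⁷)(1.602×10⁻¹⁹)(1.32×10⁻⁴)/19.0 ≈ 0.342 T.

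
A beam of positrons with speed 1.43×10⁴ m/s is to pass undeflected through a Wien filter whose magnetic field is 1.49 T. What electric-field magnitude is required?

E = 2.13×10⁴ V/m

For straight-line motion qE = qvB, so E = vB.
E = 1.43×10⁴ × 1.49 = 2.13×10⁴ V/m.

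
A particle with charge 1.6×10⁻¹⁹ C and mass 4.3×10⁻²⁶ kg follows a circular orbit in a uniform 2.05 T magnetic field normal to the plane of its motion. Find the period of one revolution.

T ≈ 8.24×10⁻⁷ s

The cyclotron period depends only on m, q, B: T = 2πm/(|q|B).
T = 2π(4.3×10⁻²⁶)/((1.6×10⁻¹⁹)(2.05)) ≈ 8.24×10⁻⁷ s.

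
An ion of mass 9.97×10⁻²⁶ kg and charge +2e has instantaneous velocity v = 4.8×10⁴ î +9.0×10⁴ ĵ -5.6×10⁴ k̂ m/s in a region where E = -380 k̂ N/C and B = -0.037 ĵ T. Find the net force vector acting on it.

v×B = (-2070, 0, -1780) N/C.
E + v×B = (-2070, 0, -2160) N/C.
F = q(E + v×B) = (3.204×10⁻¹⁹ C)·(-2070, 0, -2160) = (-6.64×10⁻¹⁶, 0, -6.91×10⁻¹⁶) N.

F ≈ (-6.64×10⁻¹⁶, 0, -6.91×10⁻¹⁶) N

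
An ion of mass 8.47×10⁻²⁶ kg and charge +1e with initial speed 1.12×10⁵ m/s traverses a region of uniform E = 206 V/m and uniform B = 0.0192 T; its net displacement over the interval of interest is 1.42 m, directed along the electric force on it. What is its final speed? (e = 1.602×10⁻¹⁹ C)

v_f ≈ 1.17×10⁵ m/s

B does no work; ΔKE = |q|E d.
½mv_f² = ½mv₀² + |q|Ed = ½(8.47×10⁻²⁶)(1.12×10⁵)² + (1.602×10⁻¹⁹)(206)(1.42) ≈ 5.312×10⁻¹⁶ J + 4.686×10⁻¹⁷ J ≈ 5.781×10⁻¹⁶ J.
v_f = √(2·5.781×10⁻¹⁶/8.47×10⁻²⁶) ≈ 1.17×10⁵ m/s.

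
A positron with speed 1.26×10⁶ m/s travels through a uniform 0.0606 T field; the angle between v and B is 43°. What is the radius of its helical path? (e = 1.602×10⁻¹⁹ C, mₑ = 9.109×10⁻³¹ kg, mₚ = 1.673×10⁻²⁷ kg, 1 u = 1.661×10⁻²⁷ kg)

v⊥ = v sinθ = 1.26×10⁶·sin43° ≈ 8.593×10⁵ m/s.
r = m v⊥/(|q|B) = (9.109×10⁻³¹)(8.593×10⁵)/((1.602×10⁻¹⁹)(0.0606)) ≈ 8.06×10⁻⁵ m.

r ≈ 8.06×10⁻⁵ m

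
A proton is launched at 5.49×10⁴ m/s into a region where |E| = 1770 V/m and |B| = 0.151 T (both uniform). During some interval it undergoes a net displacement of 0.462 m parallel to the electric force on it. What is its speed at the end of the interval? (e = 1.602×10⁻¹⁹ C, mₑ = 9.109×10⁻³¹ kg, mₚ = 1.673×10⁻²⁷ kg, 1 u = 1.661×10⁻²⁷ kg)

v_f ≈ 4.00×10⁵ m/s

B does no work; ΔKE = |q|E d.
½mv_f² = ½mv₀² + |q|Ed = ½(1.673×10⁻²⁷)(5.49×10⁴)² + (1.602×10⁻¹⁹)(1770)(0.462) ≈ 2.521×10⁻¹⁸ J + 1.310×10⁻¹⁶ J ≈ 1.335×10⁻¹⁶ J.
v_f = √(2·1.335×10⁻¹⁶/1.673×10⁻²⁷) ≈ 4.00×10⁵ m/s.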